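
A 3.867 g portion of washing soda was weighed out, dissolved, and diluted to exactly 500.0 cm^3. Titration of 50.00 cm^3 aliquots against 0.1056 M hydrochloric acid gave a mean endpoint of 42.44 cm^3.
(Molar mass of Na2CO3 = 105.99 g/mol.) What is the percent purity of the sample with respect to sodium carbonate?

61.42 %

Na2CO3 + 2 HCl → 2 NaCl + H2O + CO2
n(HCl) per titration = 0.04244 × 0.1056 = 4.482 × 10^-3 mol
From the 1:2 ratio, n(Na2CO3) in each aliquot = 1/2 × 4.482 × 10^-3 = 2.241 × 10^-3 mol
n(Na2CO3) in the whole flask = 2.241 × 10^-3 × 500.0/50.00 = 0.02241 mol
mass of Na2CO3 = 0.02241 × 105.99 = 2.375 g
% Na2CO3 = 2.375 / 3.867 × 100 = 61.42 %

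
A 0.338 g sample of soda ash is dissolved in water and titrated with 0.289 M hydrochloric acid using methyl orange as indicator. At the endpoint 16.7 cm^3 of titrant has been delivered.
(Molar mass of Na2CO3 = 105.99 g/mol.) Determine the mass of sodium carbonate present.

Na2CO3 + 2 HCl → 2 NaCl + H2O + CO2
n(HCl) = 0.0167 L × 0.289 mol/L = 4.83 × 10^-3 mol
From the 1:2 ratio, n(Na2CO3) = 1/2 × 4.83 × 10^-3 = 2.41 × 10^-3 mol
mass of Na2CO3 = 2.41 × 10^-3 × 105.99 g/mol = 0.256 g

0.256 g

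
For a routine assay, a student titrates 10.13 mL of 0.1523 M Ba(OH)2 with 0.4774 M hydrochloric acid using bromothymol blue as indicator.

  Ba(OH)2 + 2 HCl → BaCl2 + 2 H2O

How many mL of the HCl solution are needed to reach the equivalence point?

6.463 mL

n(Ba(OH)2) = 0.01013 L × 0.1523 mol/L = 1.543 × 10^-3 mol
From the 2:1 stoichiometry, n(HCl) = 2/1 × 1.543 × 10^-3 = 3.086 × 10^-3 mol
V(HCl) = 3.086 × 10^-3 mol / 0.4774 mol/L = 0.006463 L = 6.463 mL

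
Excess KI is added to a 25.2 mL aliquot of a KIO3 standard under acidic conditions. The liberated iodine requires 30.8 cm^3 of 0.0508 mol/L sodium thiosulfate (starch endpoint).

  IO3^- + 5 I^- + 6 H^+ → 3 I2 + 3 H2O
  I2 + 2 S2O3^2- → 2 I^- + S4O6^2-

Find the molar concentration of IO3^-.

0.0103 mol/L

n(S2O3^2-) = 0.0308 × 0.0508 = 1.56 × 10^-3 mol
n(I2) = n(S2O3^2-)/2 = 7.82 × 10^-4 mol
From the 1:3 ratio, n(IO3^-) in the aliquot = 1/3 × 7.82 × 10^-4 = 2.61 × 10^-4 mol
[IO3^-] = 2.61 × 10^-4 / 0.0252 = 0.0103 mol/L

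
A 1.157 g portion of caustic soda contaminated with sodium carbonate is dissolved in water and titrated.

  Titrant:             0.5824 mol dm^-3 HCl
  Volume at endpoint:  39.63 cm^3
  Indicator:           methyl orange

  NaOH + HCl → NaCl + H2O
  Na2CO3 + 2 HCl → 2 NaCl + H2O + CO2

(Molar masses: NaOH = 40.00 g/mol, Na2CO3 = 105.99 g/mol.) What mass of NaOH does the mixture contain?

n(HCl) = 0.03963 × 0.5824 = 0.02308 mol
Let x = n(NaOH), y = n(Na2CO3).
Titrant: 1x + 2y = 0.02308;  mass: 40.00x + 105.99y = 1.157
Solving, x = 5.091 × 10^-3 mol, y = 8.995 × 10^-3 mol
mass of NaOH = 5.091 × 10^-3 × 40.00 = 0.2036 g

0.2036 g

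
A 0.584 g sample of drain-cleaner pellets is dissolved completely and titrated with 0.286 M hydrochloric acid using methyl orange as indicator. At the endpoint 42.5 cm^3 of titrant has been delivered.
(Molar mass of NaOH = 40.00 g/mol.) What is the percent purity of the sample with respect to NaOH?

NaOH + HCl → NaCl + H2O
n(HCl) = 0.0425 L × 0.286 mol/L = 0.0122 mol
n(NaOH) = 0.0122 mol (1:1 ratio)
mass of NaOH = 0.0122 × 40.00 g/mol = 0.486 g
% NaOH = 0.486 / 0.584 × 100 = 83.3 %

83.3 %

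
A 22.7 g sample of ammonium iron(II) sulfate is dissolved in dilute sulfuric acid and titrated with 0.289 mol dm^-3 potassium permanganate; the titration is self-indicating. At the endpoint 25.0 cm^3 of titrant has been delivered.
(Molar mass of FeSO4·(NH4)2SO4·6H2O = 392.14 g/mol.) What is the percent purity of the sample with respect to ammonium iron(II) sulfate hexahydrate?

MnO4^- + 5 Fe^2+ + 8 H^+ → Mn^2+ + 5 Fe^3+ + 4 H2O
n(KMnO4) = 0.0250 L × 0.289 mol/L = 7.22 × 10^-3 mol
From the 5:1 ratio, n(FeSO4·(NH4)2SO4·6H2O) = 5/1 × 7.22 × 10^-3 = 0.0361 mol
mass of FeSO4·(NH4)2SO4·6H2O = 0.0361 × 392.14 g/mol = 14.2 g
% FeSO4·(NH4)2SO4·6H2O = 14.2 / 22.7 × 100 = 62.4 %

62.4 %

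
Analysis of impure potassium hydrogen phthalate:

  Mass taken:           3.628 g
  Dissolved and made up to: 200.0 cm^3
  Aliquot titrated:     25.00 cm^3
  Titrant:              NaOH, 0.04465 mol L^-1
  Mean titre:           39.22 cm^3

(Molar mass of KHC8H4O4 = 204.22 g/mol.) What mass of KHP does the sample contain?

2.861 g

KHC8H4O4 + NaOH → KNaC8H4O4 + H2O
n(NaOH) per titration = 0.03922 × 0.04465 = 1.751 × 10^-3 mol
n(KHC8H4O4) in each aliquot = 1.751 × 10^-3 mol (1:1 ratio)
n(KHC8H4O4) in the whole flask = 1.751 × 10^-3 × 200.0/25.00 = 0.01401 mol
mass of KHC8H4O4 = 0.01401 × 204.22 = 2.861 g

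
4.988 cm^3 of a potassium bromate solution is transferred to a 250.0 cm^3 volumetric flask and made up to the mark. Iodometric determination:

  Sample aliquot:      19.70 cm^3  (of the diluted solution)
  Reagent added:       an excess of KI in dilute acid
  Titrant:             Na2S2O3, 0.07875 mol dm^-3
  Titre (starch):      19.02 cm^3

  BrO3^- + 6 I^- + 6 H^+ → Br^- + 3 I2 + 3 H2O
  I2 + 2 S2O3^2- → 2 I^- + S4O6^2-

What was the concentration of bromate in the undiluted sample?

n(S2O3^2-) = 0.01902 × 0.07875 = 1.498 × 10^-3 mol
n(I2) = n(S2O3^2-)/2 = 7.489 × 10^-4 mol
From the 1:3 ratio, n(BrO3^-) in the aliquot = 1/3 × 7.489 × 10^-4 = 2.496 × 10^-4 mol
[BrO3^-]_dilute = 2.496 × 10^-4 / 0.01970 = 0.01267 mol/L
[BrO3^-]_original = 0.01267 × 250.0/4.988 = 0.6351 mol/L

0.6351 mol/L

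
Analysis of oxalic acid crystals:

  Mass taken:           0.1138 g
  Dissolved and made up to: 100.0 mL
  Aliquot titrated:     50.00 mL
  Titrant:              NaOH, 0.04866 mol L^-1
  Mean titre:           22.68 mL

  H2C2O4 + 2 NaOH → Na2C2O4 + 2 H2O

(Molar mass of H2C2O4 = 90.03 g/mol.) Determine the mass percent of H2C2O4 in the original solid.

n(NaOH) per titration = 0.02268 × 0.04866 = 1.104 × 10^-3 mol
From the 1:2 ratio, n(H2C2O4) in each aliquot = 1/2 × 1.104 × 10^-3 = 5.518 × 10^-4 mol
n(H2C2O4) in the whole flask = 5.518 × 10^-4 × 100.0/50.00 = 1.104 × 10^-3 mol
mass of H2C2O4 = 1.104 × 10^-3 × 90.03 = 0.09936 g
% H2C2O4 = 0.09936 / 0.1138 × 100 = 87.31 %

87.31 %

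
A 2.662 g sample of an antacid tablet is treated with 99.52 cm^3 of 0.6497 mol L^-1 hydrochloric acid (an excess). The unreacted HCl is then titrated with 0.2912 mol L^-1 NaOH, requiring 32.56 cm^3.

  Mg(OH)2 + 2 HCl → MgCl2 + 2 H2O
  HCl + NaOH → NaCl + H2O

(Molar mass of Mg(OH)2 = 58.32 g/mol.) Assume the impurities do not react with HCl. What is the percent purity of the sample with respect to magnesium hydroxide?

60.44 %

n(HCl) added = 0.09952 × 0.6497 = 0.06466 mol
n(NaOH) used in back-titration = 0.03256 × 0.2912 = 9.481 × 10^-3 mol
n(HCl) left over = 9.481 × 10^-3 mol (1:1 ratio)
n(HCl) consumed by analyte = 0.06466 − 9.481 × 10^-3 = 0.05518 mol
From the 1:2 ratio, n(Mg(OH)2) = 1/2 × 0.05518 = 0.02759 mol
mass of Mg(OH)2 = 0.02759 × 58.32 = 1.609 g
% Mg(OH)2 = 1.609 / 2.662 × 100 = 60.44 %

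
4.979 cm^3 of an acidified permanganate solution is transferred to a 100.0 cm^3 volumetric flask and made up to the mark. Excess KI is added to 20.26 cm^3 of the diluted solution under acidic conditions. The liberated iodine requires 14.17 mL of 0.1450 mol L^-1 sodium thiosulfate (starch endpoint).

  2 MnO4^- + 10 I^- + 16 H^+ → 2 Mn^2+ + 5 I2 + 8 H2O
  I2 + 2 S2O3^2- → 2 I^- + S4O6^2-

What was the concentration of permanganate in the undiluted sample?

n(S2O3^2-) = 0.01417 × 0.1450 = 2.055 × 10^-3 mol
n(I2) = n(S2O3^2-)/2 = 1.027 × 10^-3 mol
From the 2:5 ratio, n(MnO4^-) in the aliquot = 2/5 × 1.027 × 10^-3 = 4.109 × 10^-4 mol
[MnO4^-]_dilute = 4.109 × 10^-4 / 0.02026 = 0.02028 mol/L
[MnO4^-]_original = 0.02028 × 100.0/4.979 = 0.4074 mol/L

0.4074 mol/L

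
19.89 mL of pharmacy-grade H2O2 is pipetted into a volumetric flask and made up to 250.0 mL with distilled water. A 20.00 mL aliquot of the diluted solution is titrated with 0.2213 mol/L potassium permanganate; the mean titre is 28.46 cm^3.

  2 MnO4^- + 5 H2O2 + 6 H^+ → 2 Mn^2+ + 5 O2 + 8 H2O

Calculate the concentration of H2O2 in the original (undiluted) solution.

9.895 mol/L

n(KMnO4) = 0.02846 × 0.2213 = 6.298 × 10^-3 mol
From the 5:2 ratio, n(H2O2) in the aliquot = 5/2 × 6.298 × 10^-3 = 0.01575 mol
[H2O2]_dilute = 0.01575 / 0.02000 = 0.7873 mol/L
Dilution factor = 250.0 / 19.89 = 12.57
[H2O2]_stock = 0.7873 × 12.57 = 9.895 mol/L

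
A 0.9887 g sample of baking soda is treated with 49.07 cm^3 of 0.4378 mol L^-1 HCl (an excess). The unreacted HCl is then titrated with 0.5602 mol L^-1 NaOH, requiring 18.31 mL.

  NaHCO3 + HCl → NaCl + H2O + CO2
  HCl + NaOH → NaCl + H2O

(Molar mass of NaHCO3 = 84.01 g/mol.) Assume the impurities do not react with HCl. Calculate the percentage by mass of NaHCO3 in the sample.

n(HCl) added = 0.04907 × 0.4378 = 0.02148 mol
n(NaOH) used in back-titration = 0.01831 × 0.5602 = 0.01026 mol
n(HCl) left over = 0.01026 mol (1:1 ratio)
n(HCl) consumed by analyte = 0.02148 − 0.01026 = 0.01123 mol
n(NaHCO3) = 0.01123 mol (1:1 ratio)
mass of NaHCO3 = 0.01123 × 84.01 = 0.9431 g
% NaHCO3 = 0.9431 / 0.9887 × 100 = 95.38 %

95.38 %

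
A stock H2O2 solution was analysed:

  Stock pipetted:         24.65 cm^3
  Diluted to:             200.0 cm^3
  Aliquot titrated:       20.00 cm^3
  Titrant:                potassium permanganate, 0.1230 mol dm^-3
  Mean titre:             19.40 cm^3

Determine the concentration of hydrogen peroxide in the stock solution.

2.420 mol/L

2 MnO4^- + 5 H2O2 + 6 H^+ → 2 Mn^2+ + 5 O2 + 8 H2O
n(KMnO4) = 0.01940 × 0.1230 = 2.386 × 10^-3 mol
From the 5:2 ratio, n(H2O2) in the aliquot = 5/2 × 2.386 × 10^-3 = 5.965 × 10^-3 mol
[H2O2]_dilute = 5.965 × 10^-3 / 0.02000 = 0.2983 mol/L
Dilution factor = 200.0 / 24.65 = 8.114
[H2O2]_stock = 0.2983 × 8.114 = 2.420 mol/L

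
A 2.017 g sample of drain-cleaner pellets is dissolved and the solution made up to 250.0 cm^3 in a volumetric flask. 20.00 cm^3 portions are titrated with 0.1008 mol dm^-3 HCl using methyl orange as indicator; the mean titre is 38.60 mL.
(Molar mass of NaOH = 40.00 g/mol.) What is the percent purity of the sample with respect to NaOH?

NaOH + HCl → NaCl + H2O
n(HCl) per titration = 0.03860 × 0.1008 = 3.891 × 10^-3 mol
n(NaOH) in each aliquot = 3.891 × 10^-3 mol (1:1 ratio)
n(NaOH) in the whole flask = 3.891 × 10^-3 × 250.0/20.00 = 0.04864 mol
mass of NaOH = 0.04864 × 40.00 = 1.945 g
% NaOH = 1.945 / 2.017 × 100 = 96.45 %

96.45 %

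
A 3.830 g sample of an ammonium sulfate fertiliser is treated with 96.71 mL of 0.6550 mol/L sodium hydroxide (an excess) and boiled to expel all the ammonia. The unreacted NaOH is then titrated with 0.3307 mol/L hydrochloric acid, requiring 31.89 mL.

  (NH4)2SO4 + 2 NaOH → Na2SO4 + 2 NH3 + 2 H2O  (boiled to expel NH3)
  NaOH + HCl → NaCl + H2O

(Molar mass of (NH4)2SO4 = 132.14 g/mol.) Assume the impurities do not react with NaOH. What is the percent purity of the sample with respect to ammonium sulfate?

91.08 %

n(NaOH) added = 0.09671 × 0.6550 = 0.06335 mol
n(HCl) used in back-titration = 0.03189 × 0.3307 = 0.01055 mol
n(NaOH) left over = 0.01055 mol (1:1 ratio)
n(NaOH) consumed by analyte = 0.06335 − 0.01055 = 0.05280 mol
From the 1:2 ratio, n((NH4)2SO4) = 1/2 × 0.05280 = 0.02640 mol
mass of (NH4)2SO4 = 0.02640 × 132.14 = 3.488 g
% (NH4)2SO4 = 3.488 / 3.830 × 100 = 91.08 %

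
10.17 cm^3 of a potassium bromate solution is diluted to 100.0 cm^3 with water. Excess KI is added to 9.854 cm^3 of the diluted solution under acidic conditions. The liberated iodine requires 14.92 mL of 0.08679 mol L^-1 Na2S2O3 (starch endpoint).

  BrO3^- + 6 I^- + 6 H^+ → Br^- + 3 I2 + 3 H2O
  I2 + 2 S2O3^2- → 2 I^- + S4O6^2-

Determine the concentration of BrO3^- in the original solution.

0.2154 mol/L

n(S2O3^2-) = 0.01492 × 0.08679 = 1.295 × 10^-3 mol
n(I2) = n(S2O3^2-)/2 = 6.475 × 10^-4 mol
From the 1:3 ratio, n(BrO3^-) in the aliquot = 1/3 × 6.475 × 10^-4 = 2.158 × 10^-4 mol
[BrO3^-]_dilute = 2.158 × 10^-4 / 0.009854 = 0.02190 mol/L
[BrO3^-]_original = 0.02190 × 100.0/10.17 = 0.2154 mol/L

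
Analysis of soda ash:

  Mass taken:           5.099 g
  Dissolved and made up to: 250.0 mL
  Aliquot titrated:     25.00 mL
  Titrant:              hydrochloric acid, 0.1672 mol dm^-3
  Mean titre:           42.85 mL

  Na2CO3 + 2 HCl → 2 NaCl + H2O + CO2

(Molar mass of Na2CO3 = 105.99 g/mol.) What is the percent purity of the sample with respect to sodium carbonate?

74.46 %

n(HCl) per titration = 0.04285 × 0.1672 = 7.165 × 10^-3 mol
From the 1:2 ratio, n(Na2CO3) in each aliquot = 1/2 × 7.165 × 10^-3 = 3.582 × 10^-3 mol
n(Na2CO3) in the whole flask = 3.582 × 10^-3 × 250.0/25.00 = 0.03582 mol
mass of Na2CO3 = 0.03582 × 105.99 = 3.797 g
% Na2CO3 = 3.797 / 5.099 × 100 = 74.46 %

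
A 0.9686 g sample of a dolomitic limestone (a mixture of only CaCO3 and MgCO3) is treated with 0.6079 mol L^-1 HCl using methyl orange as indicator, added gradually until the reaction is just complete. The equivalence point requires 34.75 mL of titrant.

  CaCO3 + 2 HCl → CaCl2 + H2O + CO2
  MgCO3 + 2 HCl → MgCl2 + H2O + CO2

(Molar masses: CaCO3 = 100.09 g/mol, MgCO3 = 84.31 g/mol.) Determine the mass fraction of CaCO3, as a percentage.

51.14 %

n(HCl) = 0.03475 × 0.6079 = 0.02112 mol
Let x = n(CaCO3), y = n(MgCO3).
Titrant: 2x + 2y = 0.02112;  mass: 100.09x + 84.31y = 0.9686
Solving, x = 4.949 × 10^-3 mol, y = 5.613 × 10^-3 mol
mass of CaCO3 = 4.949 × 10^-3 × 100.09 = 0.4953 g
% CaCO3 = 0.4953 / 0.9686 × 100 = 51.14 %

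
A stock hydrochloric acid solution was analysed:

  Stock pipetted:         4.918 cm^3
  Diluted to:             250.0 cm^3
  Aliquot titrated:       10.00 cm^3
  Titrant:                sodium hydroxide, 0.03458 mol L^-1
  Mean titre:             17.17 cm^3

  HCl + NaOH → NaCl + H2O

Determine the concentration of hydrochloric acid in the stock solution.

3.018 mol/L

n(NaOH) = 0.01717 × 0.03458 = 5.937 × 10^-4 mol
n(HCl) in the aliquot = 5.937 × 10^-4 mol (1:1 ratio)
[HCl]_dilute = 5.937 × 10^-4 / 0.01000 = 0.05937 mol/L
Dilution factor = 250.0 / 4.918 = 50.83
[HCl]_stock = 0.05937 × 50.83 = 3.018 mol/L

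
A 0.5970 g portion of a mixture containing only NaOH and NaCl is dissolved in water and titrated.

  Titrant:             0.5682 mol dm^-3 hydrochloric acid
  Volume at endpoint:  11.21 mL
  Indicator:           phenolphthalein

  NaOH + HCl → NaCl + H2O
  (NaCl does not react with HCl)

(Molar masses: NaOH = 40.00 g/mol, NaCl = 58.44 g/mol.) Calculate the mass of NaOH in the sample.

n(HCl) = 0.01121 × 0.5682 = 6.370 × 10^-3 mol
Let x = n(NaOH), y = n(NaCl).
Titrant: 1x = 6.370 × 10^-3;  mass: 40.00x + 58.44y = 0.5970
Solving, x = 6.370 × 10^-3 mol, y = 5.856 × 10^-3 mol
mass of NaOH = 6.370 × 10^-3 × 40.00 = 0.2548 g

0.2548 g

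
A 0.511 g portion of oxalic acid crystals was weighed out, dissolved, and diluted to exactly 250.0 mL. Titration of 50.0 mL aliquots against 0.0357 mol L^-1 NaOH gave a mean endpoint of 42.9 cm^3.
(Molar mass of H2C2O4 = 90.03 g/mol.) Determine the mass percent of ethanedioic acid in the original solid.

67.5 %

H2C2O4 + 2 NaOH → Na2C2O4 + 2 H2O
n(NaOH) per titration = 0.0429 × 0.0357 = 1.53 × 10^-3 mol
From the 1:2 ratio, n(H2C2O4) in each aliquot = 1/2 × 1.53 × 10^-3 = 7.66 × 10^-4 mol
n(H2C2O4) in the whole flask = 7.66 × 10^-4 × 250.0/50.0 = 3.83 × 10^-3 mol
mass of H2C2O4 = 3.83 × 10^-3 × 90.03 = 0.345 g
% H2C2O4 = 0.345 / 0.511 × 100 = 67.5 %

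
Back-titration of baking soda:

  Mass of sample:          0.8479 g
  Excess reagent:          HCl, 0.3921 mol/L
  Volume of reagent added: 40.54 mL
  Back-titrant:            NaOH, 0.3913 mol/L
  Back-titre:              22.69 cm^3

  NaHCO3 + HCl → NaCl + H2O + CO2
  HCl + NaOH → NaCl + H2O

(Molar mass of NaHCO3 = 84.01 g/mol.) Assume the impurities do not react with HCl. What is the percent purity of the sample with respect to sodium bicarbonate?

n(HCl) added = 0.04054 × 0.3921 = 0.01590 mol
n(NaOH) used in back-titration = 0.02269 × 0.3913 = 8.879 × 10^-3 mol
n(HCl) left over = 8.879 × 10^-3 mol (1:1 ratio)
n(HCl) consumed by analyte = 0.01590 − 8.879 × 10^-3 = 7.017 × 10^-3 mol
n(NaHCO3) = 7.017 × 10^-3 mol (1:1 ratio)
mass of NaHCO3 = 7.017 × 10^-3 × 84.01 = 0.5895 g
% NaHCO3 = 0.5895 / 0.8479 × 100 = 69.53 %

69.53 %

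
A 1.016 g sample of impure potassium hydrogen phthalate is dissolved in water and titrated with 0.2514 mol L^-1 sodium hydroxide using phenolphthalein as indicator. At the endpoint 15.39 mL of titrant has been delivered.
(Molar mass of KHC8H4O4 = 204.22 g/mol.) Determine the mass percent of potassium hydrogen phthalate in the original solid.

KHC8H4O4 + NaOH → KNaC8H4O4 + H2O
n(NaOH) = 0.01539 L × 0.2514 mol/L = 3.869 × 10^-3 mol
n(KHC8H4O4) = 3.869 × 10^-3 mol (1:1 ratio)
mass of KHC8H4O4 = 3.869 × 10^-3 × 204.22 g/mol = 0.7901 g
% KHC8H4O4 = 0.7901 / 1.016 × 100 = 77.77 %

77.77 %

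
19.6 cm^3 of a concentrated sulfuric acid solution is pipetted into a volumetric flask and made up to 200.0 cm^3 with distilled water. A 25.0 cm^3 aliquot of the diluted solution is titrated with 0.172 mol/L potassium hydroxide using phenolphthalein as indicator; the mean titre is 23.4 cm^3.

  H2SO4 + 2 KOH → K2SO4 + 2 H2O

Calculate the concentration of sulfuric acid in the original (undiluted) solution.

0.821 mol/L

n(KOH) = 0.0234 × 0.172 = 4.02 × 10^-3 mol
From the 1:2 ratio, n(H2SO4) in the aliquot = 1/2 × 4.02 × 10^-3 = 2.01 × 10^-3 mol
[H2SO4]_dilute = 2.01 × 10^-3 / 0.0250 = 0.0805 mol/L
Dilution factor = 200.0 / 19.6 = 10.20
[H2SO4]_stock = 0.0805 × 10.20 = 0.821 mol/L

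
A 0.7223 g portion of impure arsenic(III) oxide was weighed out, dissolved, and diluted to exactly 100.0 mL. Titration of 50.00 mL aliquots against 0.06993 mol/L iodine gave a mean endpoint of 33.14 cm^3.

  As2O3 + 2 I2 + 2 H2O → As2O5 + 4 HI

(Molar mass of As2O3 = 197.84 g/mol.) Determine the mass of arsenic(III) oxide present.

n(I2) per titration = 0.03314 × 0.06993 = 2.317 × 10^-3 mol
From the 1:2 ratio, n(As2O3) in each aliquot = 1/2 × 2.317 × 10^-3 = 1.159 × 10^-3 mol
n(As2O3) in the whole flask = 1.159 × 10^-3 × 100.0/50.00 = 2.317 × 10^-3 mol
mass of As2O3 = 2.317 × 10^-3 × 197.84 = 0.4585 g

0.4585 g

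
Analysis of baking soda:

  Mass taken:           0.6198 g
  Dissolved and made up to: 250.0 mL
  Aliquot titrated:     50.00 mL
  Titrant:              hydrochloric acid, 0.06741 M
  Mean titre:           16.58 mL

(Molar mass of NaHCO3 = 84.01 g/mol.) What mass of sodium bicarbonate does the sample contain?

NaHCO3 + HCl → NaCl + H2O + CO2
n(HCl) per titration = 0.01658 × 0.06741 = 1.118 × 10^-3 mol
n(NaHCO3) in each aliquot = 1.118 × 10^-3 mol (1:1 ratio)
n(NaHCO3) in the whole flask = 1.118 × 10^-3 × 250.0/50.00 = 5.588 × 10^-3 mol
mass of NaHCO3 = 5.588 × 10^-3 × 84.01 = 0.4695 g

0.4695 g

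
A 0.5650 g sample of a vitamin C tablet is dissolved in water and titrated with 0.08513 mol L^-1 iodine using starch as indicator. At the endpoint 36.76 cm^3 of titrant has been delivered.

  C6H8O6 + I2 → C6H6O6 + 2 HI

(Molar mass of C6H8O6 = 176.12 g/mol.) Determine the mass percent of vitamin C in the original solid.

97.55 %

n(I2) = 0.03676 L × 0.08513 mol/L = 3.129 × 10^-3 mol
n(C6H8O6) = 3.129 × 10^-3 mol (1:1 ratio)
mass of C6H8O6 = 3.129 × 10^-3 × 176.12 g/mol = 0.5511 g
% C6H8O6 = 0.5511 / 0.5650 × 100 = 97.55 %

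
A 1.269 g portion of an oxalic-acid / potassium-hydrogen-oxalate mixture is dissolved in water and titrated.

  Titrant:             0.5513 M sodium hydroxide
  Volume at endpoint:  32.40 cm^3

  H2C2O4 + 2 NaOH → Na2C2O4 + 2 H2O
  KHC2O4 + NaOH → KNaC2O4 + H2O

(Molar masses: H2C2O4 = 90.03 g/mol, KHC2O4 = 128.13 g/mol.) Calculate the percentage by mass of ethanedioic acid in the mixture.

43.52 %

n(NaOH) = 0.03240 × 0.5513 = 0.01786 mol
Let x = n(H2C2O4), y = n(KHC2O4).
Titrant: 2x + 1y = 0.01786;  mass: 90.03x + 128.13y = 1.269
Solving, x = 6.134 × 10^-3 mol, y = 5.594 × 10^-3 mol
mass of H2C2O4 = 6.134 × 10^-3 × 90.03 = 0.5523 g
% H2C2O4 = 0.5523 / 1.269 × 100 = 43.52 %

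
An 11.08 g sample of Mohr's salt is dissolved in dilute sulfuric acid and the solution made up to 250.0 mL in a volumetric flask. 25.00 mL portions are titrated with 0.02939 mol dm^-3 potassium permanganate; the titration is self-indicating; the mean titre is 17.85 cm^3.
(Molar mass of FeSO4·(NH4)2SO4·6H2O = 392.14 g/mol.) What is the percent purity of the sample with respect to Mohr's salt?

MnO4^- + 5 Fe^2+ + 8 H^+ → Mn^2+ + 5 Fe^3+ + 4 H2O
n(KMnO4) per titration = 0.01785 × 0.02939 = 5.246 × 10^-4 mol
From the 5:1 ratio, n(FeSO4·(NH4)2SO4·6H2O) in each aliquot = 5/1 × 5.246 × 10^-4 = 2.623 × 10^-3 mol
n(FeSO4·(NH4)2SO4·6H2O) in the whole flask = 2.623 × 10^-3 × 250.0/25.00 = 0.02623 mol
mass of FeSO4·(NH4)2SO4·6H2O = 0.02623 × 392.14 = 10.29 g
% FeSO4·(NH4)2SO4·6H2O = 10.29 / 11.08 × 100 = 92.83 %

92.83 %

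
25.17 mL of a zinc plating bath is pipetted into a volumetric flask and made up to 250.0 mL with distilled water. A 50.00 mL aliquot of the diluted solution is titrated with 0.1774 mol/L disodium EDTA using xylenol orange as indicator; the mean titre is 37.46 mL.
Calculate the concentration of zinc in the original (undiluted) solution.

1.320 mol/L

Zn^2+ + EDTA^4- → [Zn(EDTA)]^2-
n(EDTA) = 0.03746 × 0.1774 = 6.645 × 10^-3 mol
n(Zn2+) in the aliquot = 6.645 × 10^-3 mol (1:1 ratio)
[Zn2+]_dilute = 6.645 × 10^-3 / 0.05000 = 0.1329 mol/L
Dilution factor = 250.0 / 25.17 = 9.932
[Zn2+]_stock = 0.1329 × 9.932 = 1.320 mol/L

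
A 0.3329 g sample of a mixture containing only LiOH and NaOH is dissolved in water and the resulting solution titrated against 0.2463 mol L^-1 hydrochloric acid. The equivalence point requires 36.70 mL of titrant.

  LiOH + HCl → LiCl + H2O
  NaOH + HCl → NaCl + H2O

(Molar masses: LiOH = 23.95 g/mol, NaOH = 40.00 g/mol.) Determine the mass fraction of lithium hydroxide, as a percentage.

12.85 %

n(HCl) = 0.03670 × 0.2463 = 9.039 × 10^-3 mol
Let x = n(LiOH), y = n(NaOH).
Titrant: 1x + 1y = 9.039 × 10^-3;  mass: 23.95x + 40.00y = 0.3329
Solving, x = 1.786 × 10^-3 mol, y = 7.253 × 10^-3 mol
mass of LiOH = 1.786 × 10^-3 × 23.95 = 0.04278 g
% LiOH = 0.04278 / 0.3329 × 100 = 12.85 %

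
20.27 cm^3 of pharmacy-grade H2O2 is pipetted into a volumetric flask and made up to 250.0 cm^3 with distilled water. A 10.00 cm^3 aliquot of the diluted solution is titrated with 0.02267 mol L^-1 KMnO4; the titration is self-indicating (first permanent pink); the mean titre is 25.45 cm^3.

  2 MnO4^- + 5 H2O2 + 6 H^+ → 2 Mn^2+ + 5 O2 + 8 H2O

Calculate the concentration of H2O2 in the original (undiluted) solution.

1.779 mol/L

n(KMnO4) = 0.02545 × 0.02267 = 5.770 × 10^-4 mol
From the 5:2 ratio, n(H2O2) in the aliquot = 5/2 × 5.770 × 10^-4 = 1.442 × 10^-3 mol
[H2O2]_dilute = 1.442 × 10^-3 / 0.01000 = 0.1442 mol/L
Dilution factor = 250.0 / 20.27 = 12.33
[H2O2]_stock = 0.1442 × 12.33 = 1.779 mol/L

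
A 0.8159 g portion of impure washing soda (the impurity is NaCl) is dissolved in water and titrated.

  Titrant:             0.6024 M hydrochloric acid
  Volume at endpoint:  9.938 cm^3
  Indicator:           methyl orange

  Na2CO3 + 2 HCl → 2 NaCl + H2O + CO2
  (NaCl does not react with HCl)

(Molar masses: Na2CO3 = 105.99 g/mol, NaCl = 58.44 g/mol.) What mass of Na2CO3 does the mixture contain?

0.3173 g

n(HCl) = 0.009938 × 0.6024 = 5.987 × 10^-3 mol
Let x = n(Na2CO3), y = n(NaCl).
Titrant: 2x = 5.987 × 10^-3;  mass: 105.99x + 58.44y = 0.8159
Solving, x = 2.993 × 10^-3 mol, y = 8.532 × 10^-3 mol
mass of Na2CO3 = 2.993 × 10^-3 × 105.99 = 0.3173 g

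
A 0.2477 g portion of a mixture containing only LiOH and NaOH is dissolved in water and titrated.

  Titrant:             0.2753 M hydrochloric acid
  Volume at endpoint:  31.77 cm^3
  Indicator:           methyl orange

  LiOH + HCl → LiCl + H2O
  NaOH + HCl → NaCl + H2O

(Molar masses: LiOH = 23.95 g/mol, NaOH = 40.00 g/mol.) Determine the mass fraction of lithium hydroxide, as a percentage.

n(HCl) = 0.03177 × 0.2753 = 8.746 × 10^-3 mol
Let x = n(LiOH), y = n(NaOH).
Titrant: 1x + 1y = 8.746 × 10^-3;  mass: 23.95x + 40.00y = 0.2477
Solving, x = 6.365 × 10^-3 mol, y = 2.382 × 10^-3 mol
mass of LiOH = 6.365 × 10^-3 × 23.95 = 0.1524 g
% LiOH = 0.1524 / 0.2477 × 100 = 61.54 %

61.54 %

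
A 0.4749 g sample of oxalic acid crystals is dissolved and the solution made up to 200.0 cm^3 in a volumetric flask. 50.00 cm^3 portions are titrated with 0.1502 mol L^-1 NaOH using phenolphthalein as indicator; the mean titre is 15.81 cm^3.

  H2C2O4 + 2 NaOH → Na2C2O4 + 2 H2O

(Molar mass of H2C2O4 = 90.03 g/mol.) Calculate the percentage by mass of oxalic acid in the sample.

n(NaOH) per titration = 0.01581 × 0.1502 = 2.375 × 10^-3 mol
From the 1:2 ratio, n(H2C2O4) in each aliquot = 1/2 × 2.375 × 10^-3 = 1.187 × 10^-3 mol
n(H2C2O4) in the whole flask = 1.187 × 10^-3 × 200.0/50.00 = 4.749 × 10^-3 mol
mass of H2C2O4 = 4.749 × 10^-3 × 90.03 = 0.4276 g
% H2C2O4 = 0.4276 / 0.4749 × 100 = 90.04 %

90.04 %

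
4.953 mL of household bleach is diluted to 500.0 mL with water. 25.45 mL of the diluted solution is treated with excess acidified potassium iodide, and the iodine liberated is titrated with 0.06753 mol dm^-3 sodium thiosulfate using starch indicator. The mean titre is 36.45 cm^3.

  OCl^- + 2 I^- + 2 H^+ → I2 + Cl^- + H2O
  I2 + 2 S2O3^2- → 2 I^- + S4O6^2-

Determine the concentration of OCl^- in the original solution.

4.882 mol/L

n(S2O3^2-) = 0.03645 × 0.06753 = 2.461 × 10^-3 mol
n(I2) = n(S2O3^2-)/2 = 1.231 × 10^-3 mol
n(OCl^-) in the aliquot = 1.231 × 10^-3 mol (1:1 ratio)
[OCl^-]_dilute = 1.231 × 10^-3 / 0.02545 = 0.04836 mol/L
[OCl^-]_original = 0.04836 × 500.0/4.953 = 4.882 mol/L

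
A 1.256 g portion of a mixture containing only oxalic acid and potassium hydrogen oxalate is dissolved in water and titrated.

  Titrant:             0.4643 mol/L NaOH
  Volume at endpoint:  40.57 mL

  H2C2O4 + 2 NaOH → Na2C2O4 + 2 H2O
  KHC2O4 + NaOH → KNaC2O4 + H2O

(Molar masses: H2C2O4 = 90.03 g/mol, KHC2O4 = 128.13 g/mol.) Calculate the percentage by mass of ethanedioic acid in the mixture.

49.91 %

n(NaOH) = 0.04057 × 0.4643 = 0.01884 mol
Let x = n(H2C2O4), y = n(KHC2O4).
Titrant: 2x + 1y = 0.01884;  mass: 90.03x + 128.13y = 1.256
Solving, x = 6.963 × 10^-3 mol, y = 4.910 × 10^-3 mol
mass of H2C2O4 = 6.963 × 10^-3 × 90.03 = 0.6269 g
% H2C2O4 = 0.6269 / 1.256 × 100 = 49.91 %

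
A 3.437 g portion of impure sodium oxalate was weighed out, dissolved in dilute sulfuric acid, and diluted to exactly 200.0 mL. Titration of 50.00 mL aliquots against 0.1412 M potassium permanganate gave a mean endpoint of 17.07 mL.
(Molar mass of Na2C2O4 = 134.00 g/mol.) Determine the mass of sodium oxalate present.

3.230 g

2 MnO4^- + 5 C2O4^2- + 16 H^+ → 2 Mn^2+ + 10 CO2 + 8 H2O
n(KMnO4) per titration = 0.01707 × 0.1412 = 2.410 × 10^-3 mol
From the 5:2 ratio, n(Na2C2O4) in each aliquot = 5/2 × 2.410 × 10^-3 = 6.026 × 10^-3 mol
n(Na2C2O4) in the whole flask = 6.026 × 10^-3 × 200.0/50.00 = 0.02410 mol
mass of Na2C2O4 = 0.02410 × 134.00 = 3.230 g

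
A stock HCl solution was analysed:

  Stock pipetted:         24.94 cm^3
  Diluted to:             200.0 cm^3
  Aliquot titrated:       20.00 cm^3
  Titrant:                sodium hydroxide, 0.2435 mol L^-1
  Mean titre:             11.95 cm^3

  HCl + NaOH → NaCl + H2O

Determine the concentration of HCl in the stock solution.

1.167 mol/L

n(NaOH) = 0.01195 × 0.2435 = 2.910 × 10^-3 mol
n(HCl) in the aliquot = 2.910 × 10^-3 mol (1:1 ratio)
[HCl]_dilute = 2.910 × 10^-3 / 0.02000 = 0.1455 mol/L
Dilution factor = 200.0 / 24.94 = 8.019
[HCl]_stock = 0.1455 × 8.019 = 1.167 mol/L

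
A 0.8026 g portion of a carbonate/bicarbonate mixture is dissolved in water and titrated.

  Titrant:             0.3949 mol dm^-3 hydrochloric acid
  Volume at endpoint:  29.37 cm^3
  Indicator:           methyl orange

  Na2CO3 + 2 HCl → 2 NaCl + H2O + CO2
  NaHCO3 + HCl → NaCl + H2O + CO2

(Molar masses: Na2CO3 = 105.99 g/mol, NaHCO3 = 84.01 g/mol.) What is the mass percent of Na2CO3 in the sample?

36.57 %

n(HCl) = 0.02937 × 0.3949 = 0.01160 mol
Let x = n(Na2CO3), y = n(NaHCO3).
Titrant: 2x + 1y = 0.01160;  mass: 105.99x + 84.01y = 0.8026
Solving, x = 2.769 × 10^-3 mol, y = 6.060 × 10^-3 mol
mass of Na2CO3 = 2.769 × 10^-3 × 105.99 = 0.2935 g
% Na2CO3 = 0.2935 / 0.8026 × 100 = 36.57 %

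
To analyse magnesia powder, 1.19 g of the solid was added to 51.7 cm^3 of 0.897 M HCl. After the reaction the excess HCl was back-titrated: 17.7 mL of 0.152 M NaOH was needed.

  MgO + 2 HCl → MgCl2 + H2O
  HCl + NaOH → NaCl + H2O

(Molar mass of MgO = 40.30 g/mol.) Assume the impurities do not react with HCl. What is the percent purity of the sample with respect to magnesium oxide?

74.0 %

n(HCl) added = 0.0517 × 0.897 = 0.0464 mol
n(NaOH) used in back-titration = 0.0177 × 0.152 = 2.69 × 10^-3 mol
n(HCl) left over = 2.69 × 10^-3 mol (1:1 ratio)
n(HCl) consumed by analyte = 0.0464 − 2.69 × 10^-3 = 0.0437 mol
From the 1:2 ratio, n(MgO) = 1/2 × 0.0437 = 0.0218 mol
mass of MgO = 0.0218 × 40.30 = 0.880 g
% MgO = 0.880 / 1.19 × 100 = 74.0 %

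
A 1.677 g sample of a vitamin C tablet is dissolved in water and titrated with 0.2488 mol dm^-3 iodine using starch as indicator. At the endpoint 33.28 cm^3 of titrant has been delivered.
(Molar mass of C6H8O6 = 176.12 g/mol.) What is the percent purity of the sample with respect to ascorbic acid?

C6H8O6 + I2 → C6H6O6 + 2 HI
n(I2) = 0.03328 L × 0.2488 mol/L = 8.280 × 10^-3 mol
n(C6H8O6) = 8.280 × 10^-3 mol (1:1 ratio)
mass of C6H8O6 = 8.280 × 10^-3 × 176.12 g/mol = 1.458 g
% C6H8O6 = 1.458 / 1.677 × 100 = 86.96 %

86.96 %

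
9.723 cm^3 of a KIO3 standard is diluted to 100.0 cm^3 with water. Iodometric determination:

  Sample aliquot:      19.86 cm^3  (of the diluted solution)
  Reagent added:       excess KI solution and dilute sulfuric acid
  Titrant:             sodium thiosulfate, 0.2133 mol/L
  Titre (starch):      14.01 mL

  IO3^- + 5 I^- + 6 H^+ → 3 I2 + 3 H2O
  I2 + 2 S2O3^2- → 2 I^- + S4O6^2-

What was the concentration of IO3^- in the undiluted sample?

n(S2O3^2-) = 0.01401 × 0.2133 = 2.988 × 10^-3 mol
n(I2) = n(S2O3^2-)/2 = 1.494 × 10^-3 mol
From the 1:3 ratio, n(IO3^-) in the aliquot = 1/3 × 1.494 × 10^-3 = 4.981 × 10^-4 mol
[IO3^-]_dilute = 4.981 × 10^-4 / 0.01986 = 0.02508 mol/L
[IO3^-]_original = 0.02508 × 100.0/9.723 = 0.2579 mol/L

0.2579 mol/L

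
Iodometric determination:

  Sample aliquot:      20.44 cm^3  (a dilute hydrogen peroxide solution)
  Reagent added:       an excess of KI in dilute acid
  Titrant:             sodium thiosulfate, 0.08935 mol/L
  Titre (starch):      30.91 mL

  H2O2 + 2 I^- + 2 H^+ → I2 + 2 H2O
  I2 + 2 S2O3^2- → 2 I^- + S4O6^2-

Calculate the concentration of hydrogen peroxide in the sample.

n(S2O3^2-) = 0.03091 × 0.08935 = 2.762 × 10^-3 mol
n(I2) = n(S2O3^2-)/2 = 1.381 × 10^-3 mol
n(H2O2) in the aliquot = 1.381 × 10^-3 mol (1:1 ratio)
[H2O2] = 1.381 × 10^-3 / 0.02044 = 0.06756 mol/L

0.06756 mol/L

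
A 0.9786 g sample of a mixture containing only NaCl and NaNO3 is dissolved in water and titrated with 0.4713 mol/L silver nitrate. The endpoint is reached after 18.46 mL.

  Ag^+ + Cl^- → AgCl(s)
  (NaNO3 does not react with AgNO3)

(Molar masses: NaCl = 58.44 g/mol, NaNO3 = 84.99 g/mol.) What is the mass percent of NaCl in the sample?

51.96 %

n(AgNO3) = 0.01846 × 0.4713 = 8.700 × 10^-3 mol
Let x = n(NaCl), y = n(NaNO3).
Titrant: 1x = 8.700 × 10^-3;  mass: 58.44x + 84.99y = 0.9786
Solving, x = 8.700 × 10^-3 mol, y = 5.532 × 10^-3 mol
mass of NaCl = 8.700 × 10^-3 × 58.44 = 0.5084 g
% NaCl = 0.5084 / 0.9786 × 100 = 51.96 %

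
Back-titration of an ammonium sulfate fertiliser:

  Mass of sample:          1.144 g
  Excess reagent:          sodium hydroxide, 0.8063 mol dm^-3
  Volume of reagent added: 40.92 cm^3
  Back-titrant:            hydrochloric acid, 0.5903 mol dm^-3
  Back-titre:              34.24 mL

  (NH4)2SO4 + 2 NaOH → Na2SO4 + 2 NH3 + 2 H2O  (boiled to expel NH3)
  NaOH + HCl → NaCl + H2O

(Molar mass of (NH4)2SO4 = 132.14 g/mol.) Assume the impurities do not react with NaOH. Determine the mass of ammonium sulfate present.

0.8445 g

n(NaOH) added = 0.04092 × 0.8063 = 0.03299 mol
n(HCl) used in back-titration = 0.03424 × 0.5903 = 0.02021 mol
n(NaOH) left over = 0.02021 mol (1:1 ratio)
n(NaOH) consumed by analyte = 0.03299 − 0.02021 = 0.01278 mol
From the 1:2 ratio, n((NH4)2SO4) = 1/2 × 0.01278 = 6.391 × 10^-3 mol
mass of (NH4)2SO4 = 6.391 × 10^-3 × 132.14 = 0.8445 g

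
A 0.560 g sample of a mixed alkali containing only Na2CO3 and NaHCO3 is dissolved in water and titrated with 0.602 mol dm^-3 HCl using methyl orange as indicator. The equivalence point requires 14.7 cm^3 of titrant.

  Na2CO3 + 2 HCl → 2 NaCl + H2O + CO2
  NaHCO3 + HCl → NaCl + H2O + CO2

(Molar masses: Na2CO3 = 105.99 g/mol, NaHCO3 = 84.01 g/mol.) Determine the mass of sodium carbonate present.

n(HCl) = 0.0147 × 0.602 = 8.85 × 10^-3 mol
Let x = n(Na2CO3), y = n(NaHCO3).
Titrant: 2x + 1y = 8.85 × 10^-3;  mass: 105.99x + 84.01y = 0.560
Solving, x = 2.96 × 10^-3 mol, y = 2.93 × 10^-3 mol
mass of Na2CO3 = 2.96 × 10^-3 × 105.99 = 0.313 g

0.313 g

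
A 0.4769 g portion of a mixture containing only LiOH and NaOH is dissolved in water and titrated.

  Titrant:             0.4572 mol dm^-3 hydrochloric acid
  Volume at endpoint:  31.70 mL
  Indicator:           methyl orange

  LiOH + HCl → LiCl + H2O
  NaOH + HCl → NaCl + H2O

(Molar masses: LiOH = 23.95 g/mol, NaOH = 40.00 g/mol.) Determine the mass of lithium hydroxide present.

n(HCl) = 0.03170 × 0.4572 = 0.01449 mol
Let x = n(LiOH), y = n(NaOH).
Titrant: 1x + 1y = 0.01449;  mass: 23.95x + 40.00y = 0.4769
Solving, x = 6.407 × 10^-3 mol, y = 8.086 × 10^-3 mol
mass of LiOH = 6.407 × 10^-3 × 23.95 = 0.1534 g

0.1534 g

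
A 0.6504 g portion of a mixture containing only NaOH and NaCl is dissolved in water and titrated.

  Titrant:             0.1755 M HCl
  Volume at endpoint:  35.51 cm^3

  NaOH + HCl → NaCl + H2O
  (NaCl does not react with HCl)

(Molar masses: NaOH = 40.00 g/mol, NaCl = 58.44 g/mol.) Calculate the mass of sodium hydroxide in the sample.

0.2493 g

n(HCl) = 0.03551 × 0.1755 = 6.232 × 10^-3 mol
Let x = n(NaOH), y = n(NaCl).
Titrant: 1x = 6.232 × 10^-3;  mass: 40.00x + 58.44y = 0.6504
Solving, x = 6.232 × 10^-3 mol, y = 6.864 × 10^-3 mol
mass of NaOH = 6.232 × 10^-3 × 40.00 = 0.2493 g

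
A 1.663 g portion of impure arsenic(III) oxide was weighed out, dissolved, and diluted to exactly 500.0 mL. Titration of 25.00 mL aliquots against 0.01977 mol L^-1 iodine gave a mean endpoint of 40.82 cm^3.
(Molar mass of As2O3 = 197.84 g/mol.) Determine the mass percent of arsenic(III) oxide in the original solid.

As2O3 + 2 I2 + 2 H2O → As2O5 + 4 HI
n(I2) per titration = 0.04082 × 0.01977 = 8.070 × 10^-4 mol
From the 1:2 ratio, n(As2O3) in each aliquot = 1/2 × 8.070 × 10^-4 = 4.035 × 10^-4 mol
n(As2O3) in the whole flask = 4.035 × 10^-4 × 500.0/25.00 = 8.070 × 10^-3 mol
mass of As2O3 = 8.070 × 10^-3 × 197.84 = 1.597 g
% As2O3 = 1.597 / 1.663 × 100 = 96.01 %

96.01 %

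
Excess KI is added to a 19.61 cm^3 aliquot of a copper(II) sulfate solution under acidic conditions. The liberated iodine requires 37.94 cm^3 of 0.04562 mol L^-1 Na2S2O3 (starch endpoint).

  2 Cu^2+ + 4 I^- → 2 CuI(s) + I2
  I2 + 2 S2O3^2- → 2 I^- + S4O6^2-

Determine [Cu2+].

n(S2O3^2-) = 0.03794 × 0.04562 = 1.731 × 10^-3 mol
n(I2) = n(S2O3^2-)/2 = 8.654 × 10^-4 mol
From the 2:1 ratio, n(Cu2+) in the aliquot = 2/1 × 8.654 × 10^-4 = 1.731 × 10^-3 mol
[Cu2+] = 1.731 × 10^-3 / 0.01961 = 0.08826 mol/L

0.08826 mol/L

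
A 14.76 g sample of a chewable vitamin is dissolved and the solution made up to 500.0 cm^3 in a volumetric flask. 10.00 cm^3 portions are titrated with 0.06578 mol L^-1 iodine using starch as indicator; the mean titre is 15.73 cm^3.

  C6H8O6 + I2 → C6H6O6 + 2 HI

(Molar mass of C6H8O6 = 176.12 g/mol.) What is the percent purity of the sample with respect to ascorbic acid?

n(I2) per titration = 0.01573 × 0.06578 = 1.035 × 10^-3 mol
n(C6H8O6) in each aliquot = 1.035 × 10^-3 mol (1:1 ratio)
n(C6H8O6) in the whole flask = 1.035 × 10^-3 × 500.0/10.00 = 0.05174 mol
mass of C6H8O6 = 0.05174 × 176.12 = 9.112 g
% C6H8O6 = 9.112 / 14.76 × 100 = 61.73 %

61.73 %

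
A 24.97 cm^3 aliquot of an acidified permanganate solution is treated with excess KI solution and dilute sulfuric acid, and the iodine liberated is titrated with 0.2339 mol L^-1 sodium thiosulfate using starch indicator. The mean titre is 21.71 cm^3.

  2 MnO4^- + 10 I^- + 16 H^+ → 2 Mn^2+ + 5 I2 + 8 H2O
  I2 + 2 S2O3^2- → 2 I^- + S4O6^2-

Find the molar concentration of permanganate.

0.04067 mol/L

n(S2O3^2-) = 0.02171 × 0.2339 = 5.078 × 10^-3 mol
n(I2) = n(S2O3^2-)/2 = 2.539 × 10^-3 mol
From the 2:5 ratio, n(MnO4^-) in the aliquot = 2/5 × 2.539 × 10^-3 = 1.016 × 10^-3 mol
[MnO4^-] = 1.016 × 10^-3 / 0.02497 = 0.04067 mol/L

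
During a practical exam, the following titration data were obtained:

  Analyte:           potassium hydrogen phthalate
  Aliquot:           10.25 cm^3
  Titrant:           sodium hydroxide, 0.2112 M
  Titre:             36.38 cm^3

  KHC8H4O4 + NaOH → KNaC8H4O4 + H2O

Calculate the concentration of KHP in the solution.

n(NaOH) = 0.03638 L × 0.2112 mol/L = 7.683 × 10^-3 mol
n(KHC8H4O4) = 7.683 × 10^-3 mol (1:1 mole ratio)
[KHC8H4O4] = 7.683 × 10^-3 mol / 0.01025 L = 0.7496 mol/L

0.7496 M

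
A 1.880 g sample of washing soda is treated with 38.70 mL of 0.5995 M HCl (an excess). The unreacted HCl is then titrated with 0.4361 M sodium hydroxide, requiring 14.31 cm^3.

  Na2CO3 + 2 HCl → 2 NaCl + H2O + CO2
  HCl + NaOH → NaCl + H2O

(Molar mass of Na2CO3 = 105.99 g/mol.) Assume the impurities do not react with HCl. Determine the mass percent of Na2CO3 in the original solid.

n(HCl) added = 0.03870 × 0.5995 = 0.02320 mol
n(NaOH) used in back-titration = 0.01431 × 0.4361 = 6.241 × 10^-3 mol
n(HCl) left over = 6.241 × 10^-3 mol (1:1 ratio)
n(HCl) consumed by analyte = 0.02320 − 6.241 × 10^-3 = 0.01696 mol
From the 1:2 ratio, n(Na2CO3) = 1/2 × 0.01696 = 8.480 × 10^-3 mol
mass of Na2CO3 = 8.480 × 10^-3 × 105.99 = 0.8988 g
% Na2CO3 = 0.8988 / 1.880 × 100 = 47.81 %

47.81 %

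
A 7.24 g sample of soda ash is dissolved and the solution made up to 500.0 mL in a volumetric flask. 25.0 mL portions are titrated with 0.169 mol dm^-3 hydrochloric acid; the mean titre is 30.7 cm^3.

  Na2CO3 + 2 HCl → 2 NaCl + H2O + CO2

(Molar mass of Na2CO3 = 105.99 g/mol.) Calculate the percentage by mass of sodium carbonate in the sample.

76.0 %

n(HCl) per titration = 0.0307 × 0.169 = 5.19 × 10^-3 mol
From the 1:2 ratio, n(Na2CO3) in each aliquot = 1/2 × 5.19 × 10^-3 = 2.59 × 10^-3 mol
n(Na2CO3) in the whole flask = 2.59 × 10^-3 × 500.0/25.0 = 0.0519 mol
mass of Na2CO3 = 0.0519 × 105.99 = 5.50 g
% Na2CO3 = 5.50 / 7.24 × 100 = 76.0 %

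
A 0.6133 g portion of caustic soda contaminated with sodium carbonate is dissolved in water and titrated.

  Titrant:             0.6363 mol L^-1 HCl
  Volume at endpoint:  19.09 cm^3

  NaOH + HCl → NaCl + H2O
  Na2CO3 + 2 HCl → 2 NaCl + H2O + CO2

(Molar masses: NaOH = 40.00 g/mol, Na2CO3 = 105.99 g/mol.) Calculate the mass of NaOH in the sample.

n(HCl) = 0.01909 × 0.6363 = 0.01215 mol
Let x = n(NaOH), y = n(Na2CO3).
Titrant: 1x + 2y = 0.01215;  mass: 40.00x + 105.99y = 0.6133
Solving, x = 2.342 × 10^-3 mol, y = 4.903 × 10^-3 mol
mass of NaOH = 2.342 × 10^-3 × 40.00 = 0.09366 g

0.09366 g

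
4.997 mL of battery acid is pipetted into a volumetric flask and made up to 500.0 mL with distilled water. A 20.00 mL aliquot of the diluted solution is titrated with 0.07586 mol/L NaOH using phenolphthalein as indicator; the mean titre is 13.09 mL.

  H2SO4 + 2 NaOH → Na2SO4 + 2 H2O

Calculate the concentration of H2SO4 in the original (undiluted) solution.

2.484 mol/L

n(NaOH) = 0.01309 × 0.07586 = 9.930 × 10^-4 mol
From the 1:2 ratio, n(H2SO4) in the aliquot = 1/2 × 9.930 × 10^-4 = 4.965 × 10^-4 mol
[H2SO4]_dilute = 4.965 × 10^-4 / 0.02000 = 0.02483 mol/L
Dilution factor = 500.0 / 4.997 = 100.1
[H2SO4]_stock = 0.02483 × 100.1 = 2.484 mol/L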